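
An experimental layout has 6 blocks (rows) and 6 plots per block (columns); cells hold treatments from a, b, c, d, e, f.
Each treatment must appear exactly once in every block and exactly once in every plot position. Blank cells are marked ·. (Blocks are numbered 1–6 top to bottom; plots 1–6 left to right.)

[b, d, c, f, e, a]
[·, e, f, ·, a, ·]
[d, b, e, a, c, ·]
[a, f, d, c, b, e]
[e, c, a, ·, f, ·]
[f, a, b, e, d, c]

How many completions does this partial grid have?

Block 2, plot 1: eliminating its block and plot leaves {c}.
Block 2, plot 4: eliminating its block and plot leaves {b, d}.
Block 2, plot 6: eliminating its block and plot leaves {b, d}.
Block 3, plot 6: eliminating its block and plot leaves {f}.
Block 5, plot 4: eliminating its block and plot leaves {b, d}.
Block 5, plot 6: eliminating its block and plot leaves {b, d}.
Enumerating the assignments across these blanks that avoid any block or plot repeat gives 2 completions.

2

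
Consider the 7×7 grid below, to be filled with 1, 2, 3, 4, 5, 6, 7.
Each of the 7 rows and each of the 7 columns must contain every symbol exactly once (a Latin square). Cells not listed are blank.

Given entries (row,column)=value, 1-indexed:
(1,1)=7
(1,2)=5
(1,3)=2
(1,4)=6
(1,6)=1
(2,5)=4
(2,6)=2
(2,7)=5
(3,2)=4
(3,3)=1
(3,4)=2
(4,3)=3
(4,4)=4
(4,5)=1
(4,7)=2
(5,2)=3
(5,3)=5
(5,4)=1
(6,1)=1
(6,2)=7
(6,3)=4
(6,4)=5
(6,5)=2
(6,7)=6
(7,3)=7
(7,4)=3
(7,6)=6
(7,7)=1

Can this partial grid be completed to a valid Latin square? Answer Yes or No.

No row or column among the givens repeats a symbol, and propagating forced cells runs into no contradiction.
One valid completion exists (for instance, 7 5 2 6 3 1 4 / 3 1 6 7 4 2 5 / 6 4 1 2 7 5 3 / 5 6 3 4 1 7 2 / 2 3 5 1 6 4 7 / 1 7 4 5 2 3 6 / 4 2 7 3 5 6 1).

Yes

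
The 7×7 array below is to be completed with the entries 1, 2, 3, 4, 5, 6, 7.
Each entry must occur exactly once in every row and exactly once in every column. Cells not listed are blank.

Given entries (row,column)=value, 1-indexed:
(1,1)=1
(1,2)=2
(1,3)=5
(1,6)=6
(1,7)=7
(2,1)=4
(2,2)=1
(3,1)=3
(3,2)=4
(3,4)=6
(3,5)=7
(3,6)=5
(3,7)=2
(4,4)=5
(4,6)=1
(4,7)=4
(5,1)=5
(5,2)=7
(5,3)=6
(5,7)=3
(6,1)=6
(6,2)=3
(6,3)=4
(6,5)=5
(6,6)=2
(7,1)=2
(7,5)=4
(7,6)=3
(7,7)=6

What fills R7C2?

Row 7 already has {2, 3, 4, 6} and column 2 already has {1, 2, 3, 4, 7}, so row 7, column 2 must be 5.

5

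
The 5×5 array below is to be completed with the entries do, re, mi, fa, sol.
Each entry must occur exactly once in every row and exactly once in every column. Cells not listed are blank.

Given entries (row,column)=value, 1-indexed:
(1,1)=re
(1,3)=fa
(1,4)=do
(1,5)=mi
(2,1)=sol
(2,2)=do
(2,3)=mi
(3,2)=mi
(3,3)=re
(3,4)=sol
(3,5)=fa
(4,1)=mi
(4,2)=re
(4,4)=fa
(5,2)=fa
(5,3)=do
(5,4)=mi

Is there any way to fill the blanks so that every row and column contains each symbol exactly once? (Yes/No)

Row 5, column 1: row 5 together with column 1 already contain {do, re, mi, fa, sol} — every symbol — so nothing can go there. The grid has no valid completion.

No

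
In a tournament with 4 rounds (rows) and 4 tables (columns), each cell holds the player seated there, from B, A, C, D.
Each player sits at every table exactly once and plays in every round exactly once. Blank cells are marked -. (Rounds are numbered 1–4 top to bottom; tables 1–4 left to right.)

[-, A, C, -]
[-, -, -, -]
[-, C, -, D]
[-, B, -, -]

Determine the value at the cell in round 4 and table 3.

D

Round 1, table 4: round 1 has {A, C} and table 4 has {D}, leaving only B.
Round 1, table 1: round 1 has {B, A, C} and table 1 has {}, leaving only D.
Round 2, table 2: round 2 has {} and table 2 has {B, A, C}, leaving only D.
Round 4, table 3 is narrowed to {A, D}.
If it were A, then round 3, table 3 would be left with no valid symbol.
So round 4, table 3 must be D.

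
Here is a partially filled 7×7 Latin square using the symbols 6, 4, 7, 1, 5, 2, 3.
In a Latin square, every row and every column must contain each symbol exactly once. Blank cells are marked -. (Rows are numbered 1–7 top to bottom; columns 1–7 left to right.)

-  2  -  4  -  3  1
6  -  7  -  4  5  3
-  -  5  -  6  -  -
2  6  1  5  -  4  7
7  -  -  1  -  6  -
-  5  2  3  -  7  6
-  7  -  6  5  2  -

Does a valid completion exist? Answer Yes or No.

Yes

No row or column among the givens repeats a symbol, and propagating forced cells runs into no contradiction.
One valid completion exists (for instance, 5 2 6 4 7 3 1 / 6 1 7 2 4 5 3 / 3 4 5 7 6 1 2 / 2 6 1 5 3 4 7 / 7 3 4 1 2 6 5 / 4 5 2 3 1 7 6 / 1 7 3 6 5 2 4).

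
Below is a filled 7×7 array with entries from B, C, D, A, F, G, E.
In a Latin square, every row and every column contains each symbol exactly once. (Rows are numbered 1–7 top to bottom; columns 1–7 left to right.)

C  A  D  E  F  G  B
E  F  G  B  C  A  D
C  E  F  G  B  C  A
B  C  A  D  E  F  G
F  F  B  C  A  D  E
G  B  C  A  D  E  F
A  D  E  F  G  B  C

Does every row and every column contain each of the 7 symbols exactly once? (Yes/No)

No

Row 3 contains C twice (at columns 1 and 6); row 5 is also not a permutation.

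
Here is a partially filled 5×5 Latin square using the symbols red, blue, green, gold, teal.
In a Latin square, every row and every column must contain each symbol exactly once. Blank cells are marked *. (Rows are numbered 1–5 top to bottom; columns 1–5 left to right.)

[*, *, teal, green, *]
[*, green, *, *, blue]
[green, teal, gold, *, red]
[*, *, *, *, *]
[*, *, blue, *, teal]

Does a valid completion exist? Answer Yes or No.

Row 1, column 5: row 1 has {green, teal} and column 5 has {red, blue, teal}, so it must be gold.
Row 2, column 3: row 2 has {blue, green} and column 3 has {blue, gold, teal}, so it must be red.
Row 3, column 4: row 3 has {red, green, gold, teal} and column 4 has {green}, so it must be blue.
Row 4, column 3: row 4 has {} and column 3 has {red, blue, gold, teal}, so it must be green.
Now row 4, column 5: row 4 together with column 5 already contain {red, blue, green, gold, teal} — every symbol — so nothing can go there. The grid has no valid completion.

No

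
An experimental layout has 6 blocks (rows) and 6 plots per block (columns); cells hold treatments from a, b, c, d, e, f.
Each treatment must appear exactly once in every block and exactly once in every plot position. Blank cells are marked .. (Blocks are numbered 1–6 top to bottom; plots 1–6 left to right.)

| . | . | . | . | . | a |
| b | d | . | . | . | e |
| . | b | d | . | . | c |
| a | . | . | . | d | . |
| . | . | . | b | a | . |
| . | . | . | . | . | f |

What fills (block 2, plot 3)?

a

Block 4, plot 6: block 4 has {a, d} and plot 6 has {a, c, e, f}, leaving only b.
Block 5, plot 6: block 5 has {a, b} and plot 6 has {a, b, c, e, f}, leaving only d.
Block 2, plot 3 is narrowed to {a, c, f}.
If it were c, then block 3, plot 4 would be left with no valid symbol.
If it were f, propagating the remaining blanks reaches a contradiction.
So block 2, plot 3 must be a.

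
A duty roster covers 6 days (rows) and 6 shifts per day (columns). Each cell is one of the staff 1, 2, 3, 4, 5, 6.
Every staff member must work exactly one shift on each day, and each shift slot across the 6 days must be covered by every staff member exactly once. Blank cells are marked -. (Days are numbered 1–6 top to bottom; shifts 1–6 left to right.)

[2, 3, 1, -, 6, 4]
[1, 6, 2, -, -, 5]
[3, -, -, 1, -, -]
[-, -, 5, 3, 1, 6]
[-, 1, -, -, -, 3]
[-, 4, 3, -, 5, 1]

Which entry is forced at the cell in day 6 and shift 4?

2

Day 1, shift 4: day 1 has {1, 2, 3, 4, 6} and shift 4 has {1, 3}, leaving only 5.
Day 2, shift 4: day 2 has {1, 2, 5, 6} and shift 4 has {1, 3, 5}, leaving only 4.
Day 2, shift 5: day 2 has {1, 2, 4, 5, 6} and shift 5 has {1, 5, 6}, leaving only 3.
Day 3, shift 6: day 3 has {1, 3} and shift 6 has {1, 3, 4, 5, 6}, leaving only 2.
Day 3, shift 2: day 3 has {1, 2, 3} and shift 2 has {1, 3, 4, 6}, leaving only 5.
Day 3, shift 5: day 3 has {1, 2, 3, 5} and shift 5 has {1, 3, 5, 6}, leaving only 4.
Day 3, shift 3: day 3 has {1, 2, 3, 4, 5} and shift 3 has {1, 2, 3, 5}, leaving only 6.
Day 4, shift 1: day 4 has {1, 3, 5, 6} and shift 1 has {1, 2, 3}, leaving only 4.
Day 4, shift 2: day 4 has {1, 3, 4, 5, 6} and shift 2 has {1, 3, 4, 5, 6}, leaving only 2.
Day 5, shift 3: day 5 has {1, 3} and shift 3 has {1, 2, 3, 5, 6}, leaving only 4.
Day 5, shift 5: day 5 has {1, 3, 4} and shift 5 has {1, 3, 4, 5, 6}, leaving only 2.
Day 5, shift 4: day 5 has {1, 2, 3, 4} and shift 4 has {1, 3, 4, 5}, leaving only 6.
Day 6 already has {1, 3, 4, 5} and shift 4 already has {1, 3, 4, 5, 6}, so day 6, shift 4 must be 2.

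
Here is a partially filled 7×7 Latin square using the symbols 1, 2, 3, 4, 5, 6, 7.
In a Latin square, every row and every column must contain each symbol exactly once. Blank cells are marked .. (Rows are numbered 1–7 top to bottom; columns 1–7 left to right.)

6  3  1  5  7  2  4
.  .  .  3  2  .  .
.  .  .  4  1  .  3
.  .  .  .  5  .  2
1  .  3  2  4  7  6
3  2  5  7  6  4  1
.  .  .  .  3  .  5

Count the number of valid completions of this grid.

Row 2, column 1: eliminating its row and column leaves {4, 5, 7}.
Row 2, column 2: eliminating its row and column leaves {1, 4, 5, 6, 7}.
Row 2, column 3: eliminating its row and column leaves {4, 6, 7}.
Row 2, column 6: eliminating its row and column leaves {1, 5, 6}.
Row 2, column 7: eliminating its row and column leaves {7}.
Row 3, column 1: eliminating its row and column leaves {2, 5, 7}.
Row 3, column 2: eliminating its row and column leaves {5, 6, 7}.
Row 3, column 3: eliminating its row and column leaves {2, 6, 7}.
Row 3, column 6: eliminating its row and column leaves {5, 6}.
Row 4, column 1: eliminating its row and column leaves {4, 7}.
Row 4, column 2: eliminating its row and column leaves {1, 4, 6, 7}.
Row 4, column 3: eliminating its row and column leaves {4, 6, 7}.
Row 4, column 4: eliminating its row and column leaves {1, 6}.
Row 4, column 6: eliminating its row and column leaves {1, 3, 6}.
Row 5, column 2: eliminating its row and column leaves {5}.
Row 7, column 1: eliminating its row and column leaves {2, 4, 7}.
Row 7, column 2: eliminating its row and column leaves {1, 4, 6, 7}.
Row 7, column 3: eliminating its row and column leaves {2, 4, 6, 7}.
Row 7, column 4: eliminating its row and column leaves {1, 6}.
Row 7, column 6: eliminating its row and column leaves {1, 6}.
Enumerating the assignments across these blanks that avoid any row or column repeat gives 8 completions.

8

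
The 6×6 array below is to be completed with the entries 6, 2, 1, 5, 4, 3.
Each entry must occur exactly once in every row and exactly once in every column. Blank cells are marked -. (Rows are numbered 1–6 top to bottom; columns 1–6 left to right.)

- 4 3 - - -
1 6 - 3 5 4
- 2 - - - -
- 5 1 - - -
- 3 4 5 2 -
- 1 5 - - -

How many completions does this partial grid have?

Row 1, column 1: eliminating its row and column leaves {6, 2, 5}.
Row 1, column 4: eliminating its row and column leaves {6, 2, 1}.
Row 1, column 5: eliminating its row and column leaves {6, 1}.
Row 1, column 6: eliminating its row and column leaves {6, 2, 1, 5}.
Row 2, column 3: eliminating its row and column leaves {2}.
Row 3, column 1: eliminating its row and column leaves {6, 5, 4, 3}.
Row 3, column 3: eliminating its row and column leaves {6}.
Row 3, column 4: eliminating its row and column leaves {6, 1, 4}.
Row 3, column 5: eliminating its row and column leaves {6, 1, 4, 3}.
Row 3, column 6: eliminating its row and column leaves {6, 1, 5, 3}.
Row 4, column 1: eliminating its row and column leaves {6, 2, 4, 3}.
Row 4, column 4: eliminating its row and column leaves {6, 2, 4}.
Row 4, column 5: eliminating its row and column leaves {6, 4, 3}.
Row 4, column 6: eliminating its row and column leaves {6, 2, 3}.
Row 5, column 1: eliminating its row and column leaves {6}.
Row 5, column 6: eliminating its row and column leaves {6, 1}.
Row 6, column 1: eliminating its row and column leaves {6, 2, 4, 3}.
Row 6, column 4: eliminating its row and column leaves {6, 2, 4}.
Row 6, column 5: eliminating its row and column leaves {6, 4, 3}.
Row 6, column 6: eliminating its row and column leaves {6, 2, 3}.
Enumerating the assignments across these blanks that avoid any row or column repeat gives 20 completions.

20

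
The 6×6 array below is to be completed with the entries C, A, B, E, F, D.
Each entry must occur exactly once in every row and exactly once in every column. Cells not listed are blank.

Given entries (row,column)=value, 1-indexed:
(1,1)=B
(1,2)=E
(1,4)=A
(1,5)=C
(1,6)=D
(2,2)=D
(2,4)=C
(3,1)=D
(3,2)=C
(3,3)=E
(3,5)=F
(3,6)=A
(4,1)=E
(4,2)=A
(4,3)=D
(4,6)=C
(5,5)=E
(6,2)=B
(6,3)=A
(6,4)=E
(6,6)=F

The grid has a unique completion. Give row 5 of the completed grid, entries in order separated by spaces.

Row 5, column 2: row 5 has {E} and column 2 has {C, A, B, E, D}, leaving only F.
Row 5, column 6: row 5 has {E, F} and column 6 has {C, A, F, D}, leaving only B.
Row 5, column 3: row 5 has {B, E, F} and column 3 has {A, E, D}, leaving only C.
Row 5, column 1: row 5 has {C, B, E, F} and column 1 has {B, E, D}, leaving only A.
Row 5, column 4: row 5 has {C, A, B, E, F} and column 4 has {C, A, E}, leaving only D.
So row 5 reads: A F C D E B.

A F C D E B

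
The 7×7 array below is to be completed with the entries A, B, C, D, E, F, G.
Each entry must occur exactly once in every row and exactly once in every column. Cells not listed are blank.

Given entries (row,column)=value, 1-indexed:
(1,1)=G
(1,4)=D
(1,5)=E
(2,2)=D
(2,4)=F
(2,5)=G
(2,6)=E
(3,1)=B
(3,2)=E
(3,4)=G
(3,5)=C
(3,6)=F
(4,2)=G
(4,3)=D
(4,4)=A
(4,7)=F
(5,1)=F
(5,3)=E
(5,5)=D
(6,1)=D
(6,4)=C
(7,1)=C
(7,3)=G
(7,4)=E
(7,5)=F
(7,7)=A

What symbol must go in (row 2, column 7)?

Row 2, column 1: row 2 has {D, E, F, G} and column 1 has {B, C, D, F, G}, leaving only A.
Row 3, column 3: row 3 has {B, C, E, F, G} and column 3 has {D, E, G}, leaving only A.
Row 3, column 7: row 3 has {A, B, C, E, F, G} and column 7 has {A, F}, leaving only D.
Row 4, column 1: row 4 has {A, D, F, G} and column 1 has {A, B, C, D, F, G}, leaving only E.
Row 4, column 5: row 4 has {A, D, E, F, G} and column 5 has {C, D, E, F, G}, leaving only B.
Row 4, column 6: row 4 has {A, B, D, E, F, G} and column 6 has {E, F}, leaving only C.
Row 5, column 4: row 5 has {D, E, F} and column 4 has {A, C, D, E, F, G}, leaving only B.
Row 6, column 5: row 6 has {C, D} and column 5 has {B, C, D, E, F, G}, leaving only A.
Row 7, column 2: row 7 has {A, C, E, F, G} and column 2 has {D, E, G}, leaving only B.
Row 6, column 2: row 6 has {A, C, D} and column 2 has {B, D, E, G}, leaving only F.
Row 6, column 3: row 6 has {A, C, D, F} and column 3 has {A, D, E, G}, leaving only B.
Row 2, column 3: row 2 has {A, D, E, F, G} and column 3 has {A, B, D, E, G}, leaving only C.
Row 2 already has {A, C, D, E, F, G} and column 7 already has {A, D, F}, so row 2, column 7 must be B.

B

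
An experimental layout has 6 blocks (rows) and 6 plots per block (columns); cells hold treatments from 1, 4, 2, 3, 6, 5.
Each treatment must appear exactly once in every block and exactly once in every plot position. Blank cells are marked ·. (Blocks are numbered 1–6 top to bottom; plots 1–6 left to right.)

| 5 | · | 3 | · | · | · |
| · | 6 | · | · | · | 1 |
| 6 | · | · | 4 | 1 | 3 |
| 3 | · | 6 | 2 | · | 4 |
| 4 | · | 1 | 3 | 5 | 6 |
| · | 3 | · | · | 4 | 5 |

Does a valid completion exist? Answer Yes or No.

Block 4, plot 5: block 4 together with plot 5 already contain {1, 4, 2, 3, 6, 5} — every symbol — so nothing can go there. The grid has no valid completion.

No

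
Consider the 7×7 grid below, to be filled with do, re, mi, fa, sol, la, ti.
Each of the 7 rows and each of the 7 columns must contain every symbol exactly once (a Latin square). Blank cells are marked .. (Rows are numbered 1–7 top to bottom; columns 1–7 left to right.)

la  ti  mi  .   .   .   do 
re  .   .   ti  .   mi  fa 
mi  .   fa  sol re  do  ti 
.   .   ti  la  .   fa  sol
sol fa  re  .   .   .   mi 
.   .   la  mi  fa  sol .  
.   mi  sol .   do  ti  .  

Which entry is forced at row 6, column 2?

do

Row 1, column 5: row 1 has {do, mi, la, ti} and column 5 has {do, re, fa}, leaving only sol.
Row 1, column 6: row 1 has {do, mi, sol, la, ti} and column 6 has {do, mi, fa, sol, ti}, leaving only re.
Row 1, column 4: row 1 has {do, re, mi, sol, la, ti} and column 4 has {mi, sol, la, ti}, leaving only fa.
Row 2, column 3: row 2 has {re, mi, fa, ti} and column 3 has {re, mi, fa, sol, la, ti}, leaving only do.
Row 2, column 5: row 2 has {do, re, mi, fa, ti} and column 5 has {do, re, fa, sol}, leaving only la.
Row 2, column 2: row 2 has {do, re, mi, fa, la, ti} and column 2 has {mi, fa, ti}, leaving only sol.
Row 3, column 2: row 3 has {do, re, mi, fa, sol, ti} and column 2 has {mi, fa, sol, ti}, leaving only la.
Row 4, column 1: row 4 has {fa, sol, la, ti} and column 1 has {re, mi, sol, la}, leaving only do.
Row 4, column 2: row 4 has {do, fa, sol, la, ti} and column 2 has {mi, fa, sol, la, ti}, leaving only re.
Row 6 already has {mi, fa, sol, la} and column 2 already has {re, mi, fa, sol, la, ti}, so row 6, column 2 must be do.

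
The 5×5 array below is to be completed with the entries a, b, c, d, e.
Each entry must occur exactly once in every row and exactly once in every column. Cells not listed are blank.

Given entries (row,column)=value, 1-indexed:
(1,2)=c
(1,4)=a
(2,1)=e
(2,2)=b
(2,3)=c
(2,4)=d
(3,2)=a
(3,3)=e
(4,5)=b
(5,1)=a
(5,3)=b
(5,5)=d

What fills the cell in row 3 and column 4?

Row 1, column 3: row 1 has {a, c} and column 3 has {b, c, e}, leaving only d.
Row 1, column 1: row 1 has {a, c, d} and column 1 has {a, e}, leaving only b.
Row 1, column 5: row 1 has {a, b, c, d} and column 5 has {b, d}, leaving only e.
Row 2, column 5: row 2 has {b, c, d, e} and column 5 has {b, d, e}, leaving only a.
Row 3, column 5: row 3 has {a, e} and column 5 has {a, b, d, e}, leaving only c.
Row 3 already has {a, c, e} and column 4 already has {a, d}, so row 3, column 4 must be b.

b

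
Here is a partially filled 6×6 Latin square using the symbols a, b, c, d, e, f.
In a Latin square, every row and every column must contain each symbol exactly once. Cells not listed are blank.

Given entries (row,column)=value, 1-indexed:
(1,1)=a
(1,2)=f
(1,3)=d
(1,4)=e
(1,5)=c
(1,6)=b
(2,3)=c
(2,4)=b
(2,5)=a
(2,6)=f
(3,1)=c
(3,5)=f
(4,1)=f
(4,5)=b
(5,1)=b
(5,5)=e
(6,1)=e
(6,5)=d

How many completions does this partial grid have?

16

Row 2, column 1: eliminating its row and column leaves {d}.
Row 2, column 2: eliminating its row and column leaves {d, e}.
Row 3, column 2: eliminating its row and column leaves {a, b, d, e}.
Row 3, column 3: eliminating its row and column leaves {a, b, e}.
Row 3, column 4: eliminating its row and column leaves {a, d}.
Row 3, column 6: eliminating its row and column leaves {a, d, e}.
Row 4, column 2: eliminating its row and column leaves {a, c, d, e}.
Row 4, column 3: eliminating its row and column leaves {a, e}.
Row 4, column 4: eliminating its row and column leaves {a, c, d}.
Row 4, column 6: eliminating its row and column leaves {a, c, d, e}.
Row 5, column 2: eliminating its row and column leaves {a, c, d}.
Row 5, column 3: eliminating its row and column leaves {a, f}.
Row 5, column 4: eliminating its row and column leaves {a, c, d, f}.
Row 5, column 6: eliminating its row and column leaves {a, c, d}.
Row 6, column 2: eliminating its row and column leaves {a, b, c}.
Row 6, column 3: eliminating its row and column leaves {a, b, f}.
Row 6, column 4: eliminating its row and column leaves {a, c, f}.
Row 6, column 6: eliminating its row and column leaves {a, c}.
Enumerating the assignments across these blanks that avoid any row or column repeat gives 16 completions.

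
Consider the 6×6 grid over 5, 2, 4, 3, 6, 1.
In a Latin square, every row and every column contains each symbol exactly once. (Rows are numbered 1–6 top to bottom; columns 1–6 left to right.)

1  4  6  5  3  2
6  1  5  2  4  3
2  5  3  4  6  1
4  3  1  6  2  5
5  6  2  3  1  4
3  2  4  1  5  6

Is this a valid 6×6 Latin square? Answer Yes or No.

Yes

Each row is a permutation of the 6 symbols, and so is each column.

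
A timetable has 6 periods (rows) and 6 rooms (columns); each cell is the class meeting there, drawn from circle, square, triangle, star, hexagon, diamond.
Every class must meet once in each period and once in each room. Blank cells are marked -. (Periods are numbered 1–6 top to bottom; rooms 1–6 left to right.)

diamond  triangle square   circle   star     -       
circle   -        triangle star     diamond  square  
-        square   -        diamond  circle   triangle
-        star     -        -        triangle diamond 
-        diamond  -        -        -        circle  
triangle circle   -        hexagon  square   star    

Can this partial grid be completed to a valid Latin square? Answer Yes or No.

Yes

No period or room among the givens repeats a symbol, and propagating forced cells runs into no contradiction.
One valid completion exists (for instance, diamond triangle square circle star hexagon / circle hexagon triangle star diamond square / star square hexagon diamond circle triangle / hexagon star circle square triangle diamond / square diamond star triangle hexagon circle / triangle circle diamond hexagon square star).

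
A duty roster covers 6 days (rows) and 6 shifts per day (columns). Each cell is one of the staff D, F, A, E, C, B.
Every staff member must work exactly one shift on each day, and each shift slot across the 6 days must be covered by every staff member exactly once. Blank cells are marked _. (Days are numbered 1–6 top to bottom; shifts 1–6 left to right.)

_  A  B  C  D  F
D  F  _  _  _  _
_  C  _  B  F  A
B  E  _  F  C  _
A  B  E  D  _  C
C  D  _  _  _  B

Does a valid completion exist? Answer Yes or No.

No

Day 5, shift 5: day 5 together with shift 5 already contain {D, F, A, E, C, B} — every symbol — so nothing can go there. The grid has no valid completion.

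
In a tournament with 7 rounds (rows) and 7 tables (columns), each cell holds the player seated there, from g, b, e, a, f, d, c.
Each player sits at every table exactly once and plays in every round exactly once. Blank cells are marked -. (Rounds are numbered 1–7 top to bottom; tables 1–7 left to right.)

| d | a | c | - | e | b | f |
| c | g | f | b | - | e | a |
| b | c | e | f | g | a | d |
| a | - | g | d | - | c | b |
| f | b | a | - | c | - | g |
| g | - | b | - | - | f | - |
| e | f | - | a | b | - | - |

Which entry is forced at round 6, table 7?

Round 1, table 4: round 1 has {b, e, a, f, d, c} and table 4 has {b, a, f, d}, leaving only g.
Round 2, table 5: round 2 has {g, b, e, a, f, c} and table 5 has {g, b, e, c}, leaving only d.
Round 4, table 2: round 4 has {g, b, a, d, c} and table 2 has {g, b, a, f, c}, leaving only e.
Round 4, table 5: round 4 has {g, b, e, a, d, c} and table 5 has {g, b, e, d, c}, leaving only f.
Round 5, table 4: round 5 has {g, b, a, f, c} and table 4 has {g, b, a, f, d}, leaving only e.
Round 5, table 6: round 5 has {g, b, e, a, f, c} and table 6 has {b, e, a, f, c}, leaving only d.
Round 6, table 2: round 6 has {g, b, f} and table 2 has {g, b, e, a, f, c}, leaving only d.
Round 6, table 4: round 6 has {g, b, f, d} and table 4 has {g, b, e, a, f, d}, leaving only c.
Round 6 already has {g, b, f, d, c} and table 7 already has {g, b, a, f, d}, so round 6, table 7 must be e.

e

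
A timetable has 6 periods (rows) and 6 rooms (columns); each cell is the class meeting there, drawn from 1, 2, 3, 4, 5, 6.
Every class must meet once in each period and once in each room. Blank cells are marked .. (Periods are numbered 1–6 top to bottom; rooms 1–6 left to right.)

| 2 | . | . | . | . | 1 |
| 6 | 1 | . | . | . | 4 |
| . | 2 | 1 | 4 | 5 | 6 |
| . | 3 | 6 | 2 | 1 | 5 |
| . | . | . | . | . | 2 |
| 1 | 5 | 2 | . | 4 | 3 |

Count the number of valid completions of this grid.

Period 1, room 2: eliminating its period and room leaves {4, 6}.
Period 1, room 3: eliminating its period and room leaves {3, 4, 5}.
Period 1, room 4: eliminating its period and room leaves {3, 5, 6}.
Period 1, room 5: eliminating its period and room leaves {3, 6}.
Period 2, room 3: eliminating its period and room leaves {3, 5}.
Period 2, room 4: eliminating its period and room leaves {3, 5}.
Period 2, room 5: eliminating its period and room leaves {2, 3}.
Period 3, room 1: eliminating its period and room leaves {3}.
Period 4, room 1: eliminating its period and room leaves {4}.
Period 5, room 1: eliminating its period and room leaves {3, 4, 5}.
Period 5, room 2: eliminating its period and room leaves {4, 6}.
Period 5, room 3: eliminating its period and room leaves {3, 4, 5}.
Period 5, room 4: eliminating its period and room leaves {1, 3, 5, 6}.
Period 5, room 5: eliminating its period and room leaves {3, 6}.
Period 6, room 4: eliminating its period and room leaves {6}.
Enumerating the assignments across these blanks that avoid any period or room repeat gives 3 completions.

3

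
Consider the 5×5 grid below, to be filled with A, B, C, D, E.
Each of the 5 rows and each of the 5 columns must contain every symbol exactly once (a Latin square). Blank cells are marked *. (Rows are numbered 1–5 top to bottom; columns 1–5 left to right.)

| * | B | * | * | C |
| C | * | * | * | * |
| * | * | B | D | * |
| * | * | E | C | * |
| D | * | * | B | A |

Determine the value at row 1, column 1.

E

Row 3, column 5: row 3 has {B, D} and column 5 has {A, C}, leaving only E.
Row 3, column 1: row 3 has {B, D, E} and column 1 has {C, D}, leaving only A.
Row 1 already has {B, C} and column 1 already has {A, C, D}, so row 1, column 1 must be E.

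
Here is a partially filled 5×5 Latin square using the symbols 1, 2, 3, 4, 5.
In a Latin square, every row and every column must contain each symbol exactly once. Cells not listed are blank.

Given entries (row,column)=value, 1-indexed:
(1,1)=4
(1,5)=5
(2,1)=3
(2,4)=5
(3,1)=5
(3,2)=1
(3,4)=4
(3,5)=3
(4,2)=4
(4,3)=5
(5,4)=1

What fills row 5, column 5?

4

Row 2, column 2: row 2 has {3, 5} and column 2 has {1, 4}, leaving only 2.
Row 1, column 2: row 1 has {4, 5} and column 2 has {1, 2, 4}, leaving only 3.
Row 1, column 4: row 1 has {3, 4, 5} and column 4 has {1, 4, 5}, leaving only 2.
Row 1, column 3: row 1 has {2, 3, 4, 5} and column 3 has {5}, leaving only 1.
Row 2, column 3: row 2 has {2, 3, 5} and column 3 has {1, 5}, leaving only 4.
Row 2, column 5: row 2 has {2, 3, 4, 5} and column 5 has {3, 5}, leaving only 1.
Row 3, column 3: row 3 has {1, 3, 4, 5} and column 3 has {1, 4, 5}, leaving only 2.
Row 4, column 4: row 4 has {4, 5} and column 4 has {1, 2, 4, 5}, leaving only 3.
Row 4, column 5: row 4 has {3, 4, 5} and column 5 has {1, 3, 5}, leaving only 2.
Row 5 already has {1} and column 5 already has {1, 2, 3, 5}, so row 5, column 5 must be 4.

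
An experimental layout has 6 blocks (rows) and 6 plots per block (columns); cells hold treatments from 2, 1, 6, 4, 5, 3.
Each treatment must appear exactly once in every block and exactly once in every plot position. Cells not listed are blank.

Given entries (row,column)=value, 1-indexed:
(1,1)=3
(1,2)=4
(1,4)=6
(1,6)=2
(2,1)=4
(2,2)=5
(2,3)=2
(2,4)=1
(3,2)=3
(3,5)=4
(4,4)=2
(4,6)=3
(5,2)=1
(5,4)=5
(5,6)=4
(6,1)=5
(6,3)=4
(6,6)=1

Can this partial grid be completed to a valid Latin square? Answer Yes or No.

No

Block 3, plot 4: block 3 together with plot 4 already contain {2, 1, 6, 4, 5, 3} — every symbol — so nothing can go there. The grid has no valid completion.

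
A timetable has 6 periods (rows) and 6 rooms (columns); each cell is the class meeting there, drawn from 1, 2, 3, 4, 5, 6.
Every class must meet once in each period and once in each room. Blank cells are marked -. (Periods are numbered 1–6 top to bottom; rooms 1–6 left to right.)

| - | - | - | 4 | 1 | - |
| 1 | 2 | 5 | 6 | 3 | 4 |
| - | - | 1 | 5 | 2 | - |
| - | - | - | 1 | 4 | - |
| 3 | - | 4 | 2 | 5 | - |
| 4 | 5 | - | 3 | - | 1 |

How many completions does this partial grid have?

4

Period 1, room 1: eliminating its period and room leaves {2, 5, 6}.
Period 1, room 2: eliminating its period and room leaves {3, 6}.
Period 1, room 3: eliminating its period and room leaves {2, 3, 6}.
Period 1, room 6: eliminating its period and room leaves {2, 3, 5, 6}.
Period 3, room 1: eliminating its period and room leaves {6}.
Period 3, room 2: eliminating its period and room leaves {3, 4, 6}.
Period 3, room 6: eliminating its period and room leaves {3, 6}.
Period 4, room 1: eliminating its period and room leaves {2, 5, 6}.
Period 4, room 2: eliminating its period and room leaves {3, 6}.
Period 4, room 3: eliminating its period and room leaves {2, 3, 6}.
Period 4, room 6: eliminating its period and room leaves {2, 3, 5, 6}.
Period 5, room 2: eliminating its period and room leaves {1, 6}.
Period 5, room 6: eliminating its period and room leaves {6}.
Period 6, room 3: eliminating its period and room leaves {2, 6}.
Period 6, room 5: eliminating its period and room leaves {6}.
Enumerating the assignments across these blanks that avoid any period or room repeat gives 4 completions.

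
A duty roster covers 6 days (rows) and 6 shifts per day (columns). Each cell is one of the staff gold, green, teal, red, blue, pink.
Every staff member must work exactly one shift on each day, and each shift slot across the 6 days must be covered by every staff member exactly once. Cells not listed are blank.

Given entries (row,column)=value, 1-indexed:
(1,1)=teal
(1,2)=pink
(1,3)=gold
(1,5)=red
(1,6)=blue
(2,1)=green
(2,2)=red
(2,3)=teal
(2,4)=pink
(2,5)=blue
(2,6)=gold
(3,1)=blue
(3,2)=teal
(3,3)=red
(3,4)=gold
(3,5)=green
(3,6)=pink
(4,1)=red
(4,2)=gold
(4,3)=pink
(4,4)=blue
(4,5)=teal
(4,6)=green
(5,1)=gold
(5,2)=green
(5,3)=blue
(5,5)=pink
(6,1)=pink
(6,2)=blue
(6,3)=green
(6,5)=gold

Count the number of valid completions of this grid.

Day 1, shift 4: eliminating its day and shift leaves {green}.
Day 5, shift 4: eliminating its day and shift leaves {teal, red}.
Day 5, shift 6: eliminating its day and shift leaves {teal, red}.
Day 6, shift 4: eliminating its day and shift leaves {teal, red}.
Day 6, shift 6: eliminating its day and shift leaves {teal, red}.
Enumerating the assignments across these blanks that avoid any day or shift repeat gives 2 completions.

2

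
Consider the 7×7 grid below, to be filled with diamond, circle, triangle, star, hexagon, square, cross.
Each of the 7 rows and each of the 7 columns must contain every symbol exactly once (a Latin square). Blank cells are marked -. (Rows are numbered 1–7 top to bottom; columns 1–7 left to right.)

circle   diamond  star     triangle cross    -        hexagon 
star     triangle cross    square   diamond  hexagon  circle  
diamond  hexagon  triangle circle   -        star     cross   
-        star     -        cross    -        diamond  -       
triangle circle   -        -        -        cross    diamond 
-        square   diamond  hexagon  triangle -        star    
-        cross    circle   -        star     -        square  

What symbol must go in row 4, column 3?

hexagon

Row 1, column 6: row 1 has {diamond, circle, triangle, star, hexagon, cross} and column 6 has {diamond, star, hexagon, cross}, leaving only square.
Row 3, column 5: row 3 has {diamond, circle, triangle, star, hexagon, cross} and column 5 has {diamond, triangle, star, cross}, leaving only square.
Row 4, column 7: row 4 has {diamond, star, cross} and column 7 has {diamond, circle, star, hexagon, square, cross}, leaving only triangle.
Row 5, column 4: row 5 has {diamond, circle, triangle, cross} and column 4 has {circle, triangle, hexagon, square, cross}, leaving only star.
Row 5, column 5: row 5 has {diamond, circle, triangle, star, cross} and column 5 has {diamond, triangle, star, square, cross}, leaving only hexagon.
Row 4, column 5: row 4 has {diamond, triangle, star, cross} and column 5 has {diamond, triangle, star, hexagon, square, cross}, leaving only circle.
Row 5, column 3: row 5 has {diamond, circle, triangle, star, hexagon, cross} and column 3 has {diamond, circle, triangle, star, cross}, leaving only square.
Row 4 already has {diamond, circle, triangle, star, cross} and column 3 already has {diamond, circle, triangle, star, square, cross}, so row 4, column 3 must be hexagon.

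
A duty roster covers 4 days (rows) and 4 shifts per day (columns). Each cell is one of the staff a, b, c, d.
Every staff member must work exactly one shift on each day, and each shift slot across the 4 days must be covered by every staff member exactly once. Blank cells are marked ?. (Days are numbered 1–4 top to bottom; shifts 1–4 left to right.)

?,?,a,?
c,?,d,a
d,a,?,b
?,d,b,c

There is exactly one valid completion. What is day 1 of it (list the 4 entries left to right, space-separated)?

Day 1, shift 1: day 1 has {a} and shift 1 has {c, d}, leaving only b.
Day 1, shift 2: day 1 has {a, b} and shift 2 has {a, d}, leaving only c.
Day 1, shift 4: day 1 has {a, b, c} and shift 4 has {a, b, c}, leaving only d.
So day 1 reads: b c a d.

b c a d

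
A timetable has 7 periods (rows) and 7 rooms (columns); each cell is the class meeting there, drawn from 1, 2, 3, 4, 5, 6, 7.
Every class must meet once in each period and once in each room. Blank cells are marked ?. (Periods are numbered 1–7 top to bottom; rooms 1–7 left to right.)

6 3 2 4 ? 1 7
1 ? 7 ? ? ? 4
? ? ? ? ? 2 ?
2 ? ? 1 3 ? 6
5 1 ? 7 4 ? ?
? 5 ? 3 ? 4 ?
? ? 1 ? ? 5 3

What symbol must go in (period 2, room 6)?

3

Period 1, room 5: period 1 has {1, 2, 3, 4, 6, 7} and room 5 has {3, 4}, leaving only 5.
Period 4, room 6: period 4 has {1, 2, 3, 6} and room 6 has {1, 2, 4, 5}, leaving only 7.
Period 4, room 2: period 4 has {1, 2, 3, 6, 7} and room 2 has {1, 3, 5}, leaving only 4.
Period 4, room 3: period 4 has {1, 2, 3, 4, 6, 7} and room 3 has {1, 2, 7}, leaving only 5.
Period 5, room 7: period 5 has {1, 4, 5, 7} and room 7 has {3, 4, 6, 7}, leaving only 2.
Period 6, room 1: period 6 has {3, 4, 5} and room 1 has {1, 2, 5, 6}, leaving only 7.
Period 6, room 3: period 6 has {3, 4, 5, 7} and room 3 has {1, 2, 5, 7}, leaving only 6.
Period 5, room 3: period 5 has {1, 2, 4, 5, 7} and room 3 has {1, 2, 5, 6, 7}, leaving only 3.
Period 3, room 3: period 3 has {2} and room 3 has {1, 2, 3, 5, 6, 7}, leaving only 4.
Period 3, room 1: period 3 has {2, 4} and room 1 has {1, 2, 5, 6, 7}, leaving only 3.
Period 5, room 6: period 5 has {1, 2, 3, 4, 5, 7} and room 6 has {1, 2, 4, 5, 7}, leaving only 6.
Period 2 already has {1, 4, 7} and room 6 already has {1, 2, 4, 5, 6, 7}, so period 2, room 6 must be 3.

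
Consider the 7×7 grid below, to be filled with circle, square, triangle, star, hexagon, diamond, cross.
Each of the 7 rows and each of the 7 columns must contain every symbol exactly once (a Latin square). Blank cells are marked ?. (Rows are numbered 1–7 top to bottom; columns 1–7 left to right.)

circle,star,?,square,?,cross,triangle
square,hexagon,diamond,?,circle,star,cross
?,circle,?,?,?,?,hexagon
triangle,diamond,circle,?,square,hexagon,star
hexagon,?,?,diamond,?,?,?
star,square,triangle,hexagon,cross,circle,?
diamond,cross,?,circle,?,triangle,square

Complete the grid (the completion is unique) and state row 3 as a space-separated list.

Row 3, column 1: row 3 has {circle, hexagon} and column 1 has {circle, square, triangle, star, hexagon, diamond}, leaving only cross.
Row 1, column 3: row 1 has {circle, square, triangle, star, cross} and column 3 has {circle, triangle, diamond}, leaving only hexagon.
Row 1, column 5: row 1 has {circle, square, triangle, star, hexagon, cross} and column 5 has {circle, square, cross}, leaving only diamond.
Row 2, column 4: row 2 has {circle, square, star, hexagon, diamond, cross} and column 4 has {circle, square, hexagon, diamond}, leaving only triangle.
Row 3, column 4: row 3 has {circle, hexagon, cross} and column 4 has {circle, square, triangle, hexagon, diamond}, leaving only star.
Row 3, column 3: row 3 has {circle, star, hexagon, cross} and column 3 has {circle, triangle, hexagon, diamond}, leaving only square.
Row 3, column 5: row 3 has {circle, square, star, hexagon, cross} and column 5 has {circle, square, diamond, cross}, leaving only triangle.
Row 3, column 6: row 3 has {circle, square, triangle, star, hexagon, cross} and column 6 has {circle, triangle, star, hexagon, cross}, leaving only diamond.
So row 3 reads: cross circle square star triangle diamond hexagon.

cross circle square star triangle diamond hexagon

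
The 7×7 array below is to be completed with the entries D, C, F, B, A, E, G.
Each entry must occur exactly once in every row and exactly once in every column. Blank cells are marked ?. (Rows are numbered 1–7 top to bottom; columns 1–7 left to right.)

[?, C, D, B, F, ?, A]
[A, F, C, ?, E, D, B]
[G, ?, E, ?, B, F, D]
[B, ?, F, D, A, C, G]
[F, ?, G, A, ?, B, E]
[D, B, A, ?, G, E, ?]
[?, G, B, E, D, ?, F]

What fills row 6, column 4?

F

Row 1, column 1: row 1 has {D, C, F, B, A} and column 1 has {D, F, B, A, G}, leaving only E.
Row 1, column 6: row 1 has {D, C, F, B, A, E} and column 6 has {D, C, F, B, E}, leaving only G.
Row 2, column 4: row 2 has {D, C, F, B, A, E} and column 4 has {D, B, A, E}, leaving only G.
Row 3, column 2: row 3 has {D, F, B, E, G} and column 2 has {C, F, B, G}, leaving only A.
Row 3, column 4: row 3 has {D, F, B, A, E, G} and column 4 has {D, B, A, E, G}, leaving only C.
Row 6 already has {D, B, A, E, G} and column 4 already has {D, C, B, A, E, G}, so row 6, column 4 must be F.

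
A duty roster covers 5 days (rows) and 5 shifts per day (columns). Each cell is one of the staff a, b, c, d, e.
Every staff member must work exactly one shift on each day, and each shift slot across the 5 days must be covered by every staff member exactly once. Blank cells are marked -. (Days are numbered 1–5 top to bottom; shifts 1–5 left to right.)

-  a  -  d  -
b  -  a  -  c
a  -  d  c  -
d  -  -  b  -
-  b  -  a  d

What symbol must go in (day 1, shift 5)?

Day 2, shift 4: day 2 has {a, b, c} and shift 4 has {a, b, c, d}, leaving only e.
Day 2, shift 2: day 2 has {a, b, c, e} and shift 2 has {a, b}, leaving only d.
Day 3, shift 2: day 3 has {a, c, d} and shift 2 has {a, b, d}, leaving only e.
Day 3, shift 5: day 3 has {a, c, d, e} and shift 5 has {c, d}, leaving only b.
Day 1 already has {a, d} and shift 5 already has {b, c, d}, so day 1, shift 5 must be e.

e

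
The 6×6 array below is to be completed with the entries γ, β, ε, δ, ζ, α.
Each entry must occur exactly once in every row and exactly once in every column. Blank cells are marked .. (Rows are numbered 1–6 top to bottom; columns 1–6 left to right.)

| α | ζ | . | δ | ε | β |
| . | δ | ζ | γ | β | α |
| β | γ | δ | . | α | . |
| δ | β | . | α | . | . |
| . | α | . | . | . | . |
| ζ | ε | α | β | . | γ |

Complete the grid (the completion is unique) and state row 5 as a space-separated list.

γ α β ε ζ δ

Row 1, column 3: row 1 has {β, ε, δ, ζ, α} and column 3 has {δ, ζ, α}, leaving only γ.
Row 2, column 1: row 2 has {γ, β, δ, ζ, α} and column 1 has {β, δ, ζ, α}, leaving only ε.
Row 5, column 1: row 5 has {α} and column 1 has {β, ε, δ, ζ, α}, leaving only γ.
Row 4, column 3: row 4 has {β, δ, α} and column 3 has {γ, δ, ζ, α}, leaving only ε.
Row 5, column 3: row 5 has {γ, α} and column 3 has {γ, ε, δ, ζ, α}, leaving only β.
Row 4, column 6: row 4 has {β, ε, δ, α} and column 6 has {γ, β, α}, leaving only ζ.
Row 3, column 6: row 3 has {γ, β, δ, α} and column 6 has {γ, β, ζ, α}, leaving only ε.
Row 5, column 6: row 5 has {γ, β, α} and column 6 has {γ, β, ε, ζ, α}, leaving only δ.
Row 5, column 5: row 5 has {γ, β, δ, α} and column 5 has {β, ε, α}, leaving only ζ.
Row 5, column 4: row 5 has {γ, β, δ, ζ, α} and column 4 has {γ, β, δ, α}, leaving only ε.
So row 5 reads: γ α β ε ζ δ.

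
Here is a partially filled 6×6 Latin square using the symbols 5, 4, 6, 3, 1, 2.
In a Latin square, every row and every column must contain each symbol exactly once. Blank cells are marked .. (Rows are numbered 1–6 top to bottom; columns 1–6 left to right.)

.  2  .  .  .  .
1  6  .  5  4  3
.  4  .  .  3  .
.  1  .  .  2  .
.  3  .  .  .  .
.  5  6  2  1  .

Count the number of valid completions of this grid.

Row 1, column 1: eliminating its row and column leaves {5, 4, 6, 3}.
Row 1, column 3: eliminating its row and column leaves {5, 4, 3, 1}.
Row 1, column 4: eliminating its row and column leaves {4, 6, 3, 1}.
Row 1, column 5: eliminating its row and column leaves {5, 6}.
Row 1, column 6: eliminating its row and column leaves {5, 4, 6, 1}.
Row 2, column 3: eliminating its row and column leaves {2}.
Row 3, column 1: eliminating its row and column leaves {5, 6, 2}.
Row 3, column 3: eliminating its row and column leaves {5, 1, 2}.
Row 3, column 4: eliminating its row and column leaves {6, 1}.
Row 3, column 6: eliminating its row and column leaves {5, 6, 1, 2}.
Row 4, column 1: eliminating its row and column leaves {5, 4, 6, 3}.
Row 4, column 3: eliminating its row and column leaves {5, 4, 3}.
Row 4, column 4: eliminating its row and column leaves {4, 6, 3}.
Row 4, column 6: eliminating its row and column leaves {5, 4, 6}.
Row 5, column 1: eliminating its row and column leaves {5, 4, 6, 2}.
Row 5, column 3: eliminating its row and column leaves {5, 4, 1, 2}.
Row 5, column 4: eliminating its row and column leaves {4, 6, 1}.
Row 5, column 5: eliminating its row and column leaves {5, 6}.
Row 5, column 6: eliminating its row and column leaves {5, 4, 6, 1, 2}.
Row 6, column 1: eliminating its row and column leaves {4, 3}.
Row 6, column 6: eliminating its row and column leaves {4}.
Enumerating the assignments across these blanks that avoid any row or column repeat gives 20 completions.

20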